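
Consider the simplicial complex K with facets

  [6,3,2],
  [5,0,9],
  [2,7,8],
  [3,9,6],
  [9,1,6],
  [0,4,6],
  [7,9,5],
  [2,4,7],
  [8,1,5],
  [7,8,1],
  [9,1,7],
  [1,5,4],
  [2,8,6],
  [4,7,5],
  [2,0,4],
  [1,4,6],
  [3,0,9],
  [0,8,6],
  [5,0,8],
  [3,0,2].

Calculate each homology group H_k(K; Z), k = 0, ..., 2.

Take the total order 0 < 1 < 2 < 3 < 4 < 5 < 6 < 7 < 8 < 9 on the vertex set. Then K (dimension 2) consists of the simplices:

  0-simplices (10): [0], [1], [2], [3], [4], [5], [6], [7], [8], [9]
  1-simplices (30): (30 of them)
  2-simplices (20): (20 of them)

Hence C_0 ≅ Z^10, C_1 ≅ Z^30, C_2 ≅ Z^20.

Boundary ∂_1: C_1 → C_0 is given by ∂[p,q] = [q] − [p].
The 10×30 boundary matrix has rank 9 and Smith normal form diag(1,1,1,1,1,1,1,1,1).

∂_2: C_2 → C_1 maps a triangle to the signed sum of its edges. For instance
  ∂[0,4,6] = [4,6] − [0,6] + [0,4],
  ∂[2,4,7] = [4,7] − [2,7] + [2,4].
The 30×20 boundary matrix has rank 20 and Smith normal form diag(1,1,1,1,1,1,1,1,1,1,1,1,1,1,1,1,1,1,1,2).

Now H_k = ker ∂_k / im ∂_{k+1}, so:

  H_0: rank C_0 − rank ∂_1 = 10 − 9 = 1, and the invariant factors of ∂_1 are all 1, so H_0 = Z.
  H_1: rank ker ∂_1 − rank ∂_2 = (30 − 9) − 20 = 1, and ∂_2 has invariant factor 2 > 1, so H_1 = Z ⊕ Z/2Z.
  H_2: rank ker ∂_2 − rank ∂_3 = (20 − 20) − 0 = 0, and there is no ∂_3, so H_2 = 0.

H_0 ≅ Z,  H_1 ≅ Z ⊕ Z/2Z,  H_2 = 0.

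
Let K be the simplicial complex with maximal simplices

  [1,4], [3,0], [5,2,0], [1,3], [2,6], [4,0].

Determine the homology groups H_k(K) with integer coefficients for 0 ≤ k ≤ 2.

H_0 = Z,  H_1 = Z,  H_2 = 0.

Fix the vertex order 0 < 1 < 2 < 3 < 4 < 5 < 6 and write every simplex with vertices in increasing order. Then dim K = 2 and the simplices of K are:

  0-simplices (7): [0], [1], [2], [3], [4], [5], [6]
  1-simplices (8): [0,2], [0,3], [0,4], [0,5], [1,3], [1,4], [2,5], [2,6]
  2-simplices (1): [0,2,5]

Hence C_0 ≅ Z^7, C_1 ≅ Z^8, C_2 ≅ Z^1.

∂_1: C_1 → C_0 sends each edge [p,q] (with p < q) to q − p.
The 7×8 boundary matrix has rank 6 and Smith normal form diag(1,1,1,1,1,1).

∂_2: C_2 → C_1 maps a triangle to the signed sum of its edges. For instance
  ∂[0,2,5] = [2,5] − [0,5] + [0,2].
The 8×1 boundary matrix has rank 1 and Smith normal form diag(1).

Reading off H_k = ker ∂_k / im ∂_{k+1}:

  H_0: rank C_0 − rank ∂_1 = 7 − 6 = 1, and the invariant factors of ∂_1 are all 1, so H_0 = Z.
  H_1: rank ker ∂_1 − rank ∂_2 = (8 − 6) − 1 = 1, and the invariant factors of ∂_2 are all 1, so H_1 = Z.
  H_2: rank ker ∂_2 − rank ∂_3 = (1 − 1) − 0 = 0, and there is no ∂_3, so H_2 = 0.

As a check, the Euler characteristic is 7 − 8 + 1 = 0, which agrees with 1 − 1 + 0 = 0.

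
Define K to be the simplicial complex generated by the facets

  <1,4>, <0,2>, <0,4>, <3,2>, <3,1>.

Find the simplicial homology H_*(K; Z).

H_0 ≅ Z,  H_1 ≅ Z.

We work with the vertex ordering 0 < 1 < 2 < 3 < 4. The simplices of K, each written with vertices in increasing order, are:

  0-simplices (5): [0], [1], [2], [3], [4]
  1-simplices (5): [0,2], [0,4], [1,3], [1,4], [2,3]

so the chain groups are C_0 ≅ Z^5, C_1 ≅ Z^5.

∂_1: C_1 → C_0 is given by ∂[p,q] = [q] − [p].
As a 5×5 matrix over Z this has rank 4, with invariant factors (1,1,1,1).

From H_k ≅ ker(∂_k) / im(∂_{k+1}) we obtain:

  H_0: rank C_0 − rank ∂_1 = 5 − 4 = 1, and the invariant factors of ∂_1 are all 1, so H_0 ≅ Z.
  H_1: rank ker ∂_1 − rank ∂_2 = (5 − 4) − 0 = 1, and there is no ∂_2, so H_1 ≅ Z.

As a check, the Euler characteristic is 5 − 5 = 0, which agrees with 1 − 1 = 0.
(K is a triangulation of the circle S^1.)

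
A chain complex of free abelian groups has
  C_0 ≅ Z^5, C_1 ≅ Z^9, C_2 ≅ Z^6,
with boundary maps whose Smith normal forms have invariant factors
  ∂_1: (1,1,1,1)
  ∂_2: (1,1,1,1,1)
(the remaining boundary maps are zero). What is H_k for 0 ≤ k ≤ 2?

H_0: b_0 = 5 − 0 − 4 = 1; torsion from ∂_1 factors > 1: none. So H_0 = Z.
H_1: b_1 = 9 − 4 − 5 = 0; torsion from ∂_2 factors > 1: none. So H_1 = 0.
H_2: b_2 = 6 − 5 − 0 = 1; torsion from ∂_3 factors > 1: none. So H_2 = Z.

H_0 = Z,  H_1 = 0,  H_2 = Z.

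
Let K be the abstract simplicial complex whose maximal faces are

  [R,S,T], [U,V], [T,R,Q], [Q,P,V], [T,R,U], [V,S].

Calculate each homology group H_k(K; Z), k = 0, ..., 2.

We work with the vertex ordering P < Q < R < S < T < U < V. The simplices of K, each written with vertices in increasing order, are:

  0-simplices (7): P, Q, R, S, T, U, V
  1-simplices (12): PQ, PV, QR, QT, QV, RS, RT, RU, ST, SV, TU, UV
  2-simplices (4): PQV, QRT, RST, RTU

so the chain groups are C_0 ≅ Z^7, C_1 ≅ Z^12, C_2 ≅ Z^4.

The boundary map ∂_1: C_1 → C_0 is given by ∂[p,q] = [q] − [p].
As a 7×12 matrix over Z this has rank 6, with invariant factors (1,1,1,1,1,1).

∂_2: C_2 → C_1 sends each 2-simplex [p,q,r] to [q,r] − [p,r] + [p,q]. For instance
  ∂PQV = QV − PV + PQ,
  ∂QRT = RT − QT + QR.
This gives a 12×4 integer matrix of rank 4; reducing to Smith normal form yields diagonal entries (1,1,1,1).

From H_k ≅ ker(∂_k) / im(∂_{k+1}) we obtain:

  H_0: rank C_0 − rank ∂_1 = 7 − 6 = 1, and the invariant factors of ∂_1 are all 1, so H_0 ≅ Z.
  H_1: rank ker ∂_1 − rank ∂_2 = (12 − 6) − 4 = 2, and the invariant factors of ∂_2 are all 1, so H_1 ≅ Z^2.
  H_2: rank ker ∂_2 − rank ∂_3 = (4 − 4) − 0 = 0, and there is no ∂_3, so H_2 ≅ 0.

H_0 ≅ Z,  H_1 ≅ Z^2,  H_2 = 0.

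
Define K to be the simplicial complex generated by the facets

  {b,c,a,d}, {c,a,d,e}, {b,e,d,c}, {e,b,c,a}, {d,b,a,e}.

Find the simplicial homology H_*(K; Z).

K has 5 vertices, 10 edges, 10 triangles, 5 3-simplices.
rank ∂_0 = 0, rank ∂_1 = 4 ⇒ b_0 = 5 − 0 − 4 = 1; all invariant factors of ∂_1 are 1 so no torsion. So H_0 = Z.
rank ∂_1 = 4, rank ∂_2 = 6 ⇒ b_1 = 10 − 4 − 6 = 0; all invariant factors of ∂_2 are 1 so no torsion. So H_1 = 0.
rank ∂_2 = 6, rank ∂_3 = 4 ⇒ b_2 = 10 − 6 − 4 = 0; all invariant factors of ∂_3 are 1 so no torsion. So H_2 = 0.
rank ∂_3 = 4, rank ∂_4 = 0 ⇒ b_3 = 5 − 4 − 0 = 1. So H_3 = Z.

H_0 ≅ Z,  H_1 = 0,  H_2 = 0,  H_3 ≅ Z.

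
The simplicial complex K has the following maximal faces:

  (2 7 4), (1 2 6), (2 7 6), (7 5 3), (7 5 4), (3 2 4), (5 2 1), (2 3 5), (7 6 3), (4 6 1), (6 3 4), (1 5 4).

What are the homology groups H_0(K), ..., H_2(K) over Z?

Fix the vertex order 1 < 2 < 3 < 4 < 5 < 6 < 7 and write every simplex with vertices in increasing order. Then dim K = 2 and the simplices of K are:

  0-simplices (7): [1], [2], [3], [4], [5], [6], [7]
  1-simplices (18): [1,2], [1,4], [1,5], [1,6], [2,3], [2,4], [2,5], [2,6], [2,7], [3,4], [3,5], [3,6], [3,7], [4,5], [4,6], [4,7], [5,7], [6,7]
  2-simplices (12): [1,2,5], [1,2,6], [1,4,5], [1,4,6], [2,3,4], [2,3,5], [2,4,7], [2,6,7], [3,4,6], [3,5,7], [3,6,7], [4,5,7]

Hence C_0 ≅ Z^7, C_1 ≅ Z^18, C_2 ≅ Z^12.

Boundary ∂_1: C_1 → C_0 sends each edge [p,q] (with p < q) to q − p. For instance
  ∂[3,7] = [7] − [3].
This gives a 7×18 integer matrix of rank 6; reducing to Smith normal form yields diagonal entries (1,1,1,1,1,1).

∂_2: C_2 → C_1 maps a triangle to the signed sum of its edges. For instance
  ∂[3,5,7] = [5,7] − [3,7] + [3,5],
  ∂[2,3,4] = [3,4] − [2,4] + [2,3].
The 18×12 boundary matrix has rank 12 and Smith normal form diag(1,1,1,1,1,1,1,1,1,1,1,2).

Computing H_k = (kernel of ∂_k) / (image of ∂_{k+1}):

  H_0: rank C_0 − rank ∂_1 = 7 − 6 = 1, and the invariant factors of ∂_1 are all 1, so H_0 = Z.
  H_1: rank ker ∂_1 − rank ∂_2 = (18 − 6) − 12 = 0, and ∂_2 has invariant factor 2 > 1, so H_1 = Z/2.
  H_2: rank ker ∂_2 − rank ∂_3 = (12 − 12) − 0 = 0, and there is no ∂_3, so H_2 = 0.

(K is a triangulation of the real projective plane RP^2.)

H_0 ≅ Z,  H_1 ≅ Z/2,  H_2 = 0.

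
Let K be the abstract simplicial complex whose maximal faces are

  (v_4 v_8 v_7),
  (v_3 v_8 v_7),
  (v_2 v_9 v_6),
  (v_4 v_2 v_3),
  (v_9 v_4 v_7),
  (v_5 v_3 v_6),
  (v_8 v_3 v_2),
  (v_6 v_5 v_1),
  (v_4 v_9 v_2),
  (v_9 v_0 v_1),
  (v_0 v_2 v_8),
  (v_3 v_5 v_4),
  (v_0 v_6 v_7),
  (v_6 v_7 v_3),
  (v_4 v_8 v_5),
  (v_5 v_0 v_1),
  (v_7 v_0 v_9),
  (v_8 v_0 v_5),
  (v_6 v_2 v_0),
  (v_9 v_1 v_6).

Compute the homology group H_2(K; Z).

H_2 = 0.

Fix the vertex order v_0 < v_1 < v_2 < v_3 < v_4 < v_5 < v_6 < v_7 < v_8 < v_9 and write every simplex with vertices in increasing order. Then dim K = 2 and the simplices of K are:

  0-simplices (10): [v_0], [v_1], [v_2], [v_3], [v_4], [v_5], [v_6], [v_7], [v_8], [v_9]
  1-simplices (30): (30 of them)
  2-simplices (20): (20 of them)

so the chain groups are C_0 ≅ Z^10, C_1 ≅ Z^30, C_2 ≅ Z^20.

The boundary map ∂_1: C_1 → C_0 maps an edge to its endpoints' difference, ∂[p,q] = q − p.
The 10×30 boundary matrix has rank 9 and Smith normal form diag(1,1,1,1,1,1,1,1,1).

∂_2: C_2 → C_1 acts by ∂[p,q,r] = [q,r] − [p,r] + [p,q]. For instance
  ∂[v_2,v_6,v_9] = [v_6,v_9] − [v_2,v_9] + [v_2,v_6],
  ∂[v_2,v_3,v_4] = [v_3,v_4] − [v_2,v_4] + [v_2,v_3].
The resulting 30×20 matrix has rank 20, and its Smith normal form has invariant factors (1,1,1,1,1,1,1,1,1,1,1,1,1,1,1,1,1,1,1,2).

Reading off H_k = ker ∂_k / im ∂_{k+1}:

  H_2: rank ker ∂_2 − rank ∂_3 = (20 − 20) − 0 = 0, and there is no ∂_3, so H_2 ≅ 0.

(K is a triangulation of the Klein bottle.)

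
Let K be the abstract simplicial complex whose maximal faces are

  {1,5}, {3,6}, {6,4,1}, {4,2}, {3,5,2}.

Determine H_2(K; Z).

Fix the vertex order 1 < 2 < 3 < 4 < 5 < 6 and write every simplex with vertices in increasing order. Then dim K = 2 and the simplices of K are:

  0-simplices (6): [1], [2], [3], [4], [5], [6]
  1-simplices (9): [1,4], [1,5], [1,6], [2,3], [2,4], [2,5], [3,5], [3,6], [4,6]
  2-simplices (2): [1,4,6], [2,3,5]

giving chain groups C_0 ≅ Z^6, C_1 ≅ Z^9, C_2 ≅ Z^2.

∂_1: C_1 → C_0 maps an edge to its endpoints' difference, ∂[p,q] = q − p. For instance
  ∂[1,6] = [6] − [1].
This gives a 6×9 integer matrix of rank 5; reducing to Smith normal form yields diagonal entries (1,1,1,1,1).

Boundary ∂_2: C_2 → C_1 maps a triangle to the signed sum of its edges. For instance
  ∂[1,4,6] = [4,6] − [1,6] + [1,4],
  ∂[2,3,5] = [3,5] − [2,5] + [2,3].
This gives a 9×2 integer matrix of rank 2; reducing to Smith normal form yields diagonal entries (1,1).

Computing H_k = (kernel of ∂_k) / (image of ∂_{k+1}):

  H_2: rank ker ∂_2 − rank ∂_3 = (2 − 2) − 0 = 0, and there is no ∂_3, so H_2 ≅ 0.

H_2 = 0.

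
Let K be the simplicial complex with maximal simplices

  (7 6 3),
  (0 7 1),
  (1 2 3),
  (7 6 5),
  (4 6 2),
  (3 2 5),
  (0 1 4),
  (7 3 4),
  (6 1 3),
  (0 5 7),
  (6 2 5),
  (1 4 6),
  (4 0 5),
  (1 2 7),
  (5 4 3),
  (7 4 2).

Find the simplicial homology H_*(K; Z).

H_0 = Z,  H_1 = Z^2,  H_2 = Z.

Fix the vertex order 0 < 1 < 2 < 3 < 4 < 5 < 6 < 7 and write every simplex with vertices in increasing order. Then dim K = 2 and the simplices of K are:

  0-simplices (8): [0], [1], [2], [3], [4], [5], [6], [7]
  1-simplices (24): (24 of them)
  2-simplices (16): [0,1,4], [0,1,7], [0,4,5], [0,5,7], [1,2,3], [1,2,7], [1,3,6], [1,4,6], [2,3,5], [2,4,6], [2,4,7], [2,5,6], [3,4,5], [3,4,7], [3,6,7], [5,6,7]

Hence C_0 ≅ Z^8, C_1 ≅ Z^24, C_2 ≅ Z^16.

∂_1: C_1 → C_0 maps an edge to its endpoints' difference, ∂[p,q] = q − p. For instance
  ∂[4,5] = [5] − [4].
As a 8×24 matrix over Z this has rank 7, with invariant factors (1,1,1,1,1,1,1).

∂_2: C_2 → C_1 acts by ∂[p,q,r] = [q,r] − [p,r] + [p,q]. For instance
  ∂[0,1,7] = [1,7] − [0,7] + [0,1],
  ∂[2,4,7] = [4,7] − [2,7] + [2,4].
The 24×16 boundary matrix has rank 15 and Smith normal form diag(1,1,1,1,1,1,1,1,1,1,1,1,1,1,1).

Now H_k = ker ∂_k / im ∂_{k+1}, so:

  H_0: rank C_0 − rank ∂_1 = 8 − 7 = 1, and the invariant factors of ∂_1 are all 1, so H_0 = Z.
  H_1: rank ker ∂_1 − rank ∂_2 = (24 − 7) − 15 = 2, and the invariant factors of ∂_2 are all 1, so H_1 = Z^2.
  H_2: rank ker ∂_2 − rank ∂_3 = (16 − 15) − 0 = 1, and there is no ∂_3, so H_2 = Z.

As a check, the Euler characteristic is 8 − 24 + 16 = 0, which agrees with 1 − 2 + 1 = 0.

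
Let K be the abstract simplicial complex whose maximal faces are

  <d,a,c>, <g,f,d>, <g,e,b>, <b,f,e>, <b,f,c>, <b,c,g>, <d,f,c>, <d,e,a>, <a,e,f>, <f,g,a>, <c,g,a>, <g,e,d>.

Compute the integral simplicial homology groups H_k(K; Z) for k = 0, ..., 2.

Order the vertices as a < b < c < d < e < f < g. Listing each simplex with vertices in this order, K has dimension 2 with simplices:

  0-simplices (7): a, b, c, d, e, f, g
  1-simplices (18): ac, ad, ae, af, ag, bc, be, bf, bg, cd, cf, cg, de, df, dg, ef, eg, fg
  2-simplices (12): acd, acg, ade, aef, afg, bcf, bcg, bef, beg, cdf, deg, dfg

giving chain groups C_0 ≅ Z^7, C_1 ≅ Z^18, C_2 ≅ Z^12.

The boundary map ∂_1: C_1 → C_0 is given by ∂[p,q] = [q] − [p]. For instance
  ∂de = e − d.
The resulting 7×18 matrix has rank 6, and its Smith normal form has invariant factors (1,1,1,1,1,1).

∂_2: C_2 → C_1 maps a triangle to the signed sum of its edges. For instance
  ∂afg = fg − ag + af,
  ∂acg = cg − ag + ac.
The resulting 18×12 matrix has rank 12, and its Smith normal form has invariant factors (1,1,1,1,1,1,1,1,1,1,1,2).

Reading off H_k = ker ∂_k / im ∂_{k+1}:

  H_0: rank C_0 − rank ∂_1 = 7 − 6 = 1, and the invariant factors of ∂_1 are all 1, so H_0 = Z.
  H_1: rank ker ∂_1 − rank ∂_2 = (18 − 6) − 12 = 0, and ∂_2 has invariant factor 2 > 1, so H_1 = Z_2.
  H_2: rank ker ∂_2 − rank ∂_3 = (12 − 12) − 0 = 0, and there is no ∂_3, so H_2 = 0.

H_0 ≅ Z,  H_1 ≅ Z_2,  H_2 = 0.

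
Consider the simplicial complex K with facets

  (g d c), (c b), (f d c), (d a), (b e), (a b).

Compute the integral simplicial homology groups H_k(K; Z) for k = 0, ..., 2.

H_0 ≅ Z,  H_1 ≅ Z,  H_2 = 0.

We work with the vertex ordering a < b < c < d < e < f < g. The simplices of K, each written with vertices in increasing order, are:

  0-simplices (7): a, b, c, d, e, f, g
  1-simplices (9): ab, ad, bc, be, cd, cf, cg, df, dg
  2-simplices (2): cdf, cdg

so the chain groups are C_0 ≅ Z^7, C_1 ≅ Z^9, C_2 ≅ Z^2.

Boundary ∂_1: C_1 → C_0 is given by ∂[p,q] = [q] − [p]. For instance
  ∂cf = f − c.
As a 7×9 matrix over Z this has rank 6, with invariant factors (1,1,1,1,1,1).

The boundary map ∂_2: C_2 → C_1 acts by ∂[p,q,r] = [q,r] − [p,r] + [p,q]. For instance
  ∂cdf = df − cf + cd,
  ∂cdg = dg − cg + cd.
As a 9×2 matrix over Z this has rank 2, with invariant factors (1,1).

Computing H_k = (kernel of ∂_k) / (image of ∂_{k+1}):

  H_0: rank C_0 − rank ∂_1 = 7 − 6 = 1, and the invariant factors of ∂_1 are all 1, so H_0 = Z.
  H_1: rank ker ∂_1 − rank ∂_2 = (9 − 6) − 2 = 1, and the invariant factors of ∂_2 are all 1, so H_1 = Z.
  H_2: rank ker ∂_2 − rank ∂_3 = (2 − 2) − 0 = 0, and there is no ∂_3, so H_2 = 0.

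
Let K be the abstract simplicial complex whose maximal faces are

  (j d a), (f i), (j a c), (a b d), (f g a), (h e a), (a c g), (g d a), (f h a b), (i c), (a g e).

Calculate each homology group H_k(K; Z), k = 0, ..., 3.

H_0 ≅ Z,  H_1 ≅ Z,  H_2 = 0,  H_3 = 0.

Fix the vertex order a < b < c < d < e < f < g < h < i < j and write every simplex with vertices in increasing order. Then dim K = 3 and the simplices of K are:

  0-simplices (10): a, b, c, d, e, f, g, h, i, j
  1-simplices (21): ab, ac, ad, ae, af, ag, ah, aj, bd, bf, bh, cg, ci, cj, dg, dj, eg, eh, fg, fh, fi
  2-simplices (12): abd, abf, abh, acg, acj, adg, adj, aeg, aeh, afg, afh, bfh
  3-simplices (1): abfh

so the chain groups are C_0 ≅ Z^10, C_1 ≅ Z^21, C_2 ≅ Z^12, C_3 ≅ Z^1.

The boundary map ∂_1: C_1 → C_0 sends each edge [p,q] (with p < q) to q − p.
This gives a 10×21 integer matrix of rank 9; reducing to Smith normal form yields diagonal entries (1,1,1,1,1,1,1,1,1).

Boundary ∂_2: C_2 → C_1 acts by ∂[p,q,r] = [q,r] − [p,r] + [p,q]. For instance
  ∂adg = dg − ag + ad,
  ∂bfh = fh − bh + bf.
The 21×12 boundary matrix has rank 11 and Smith normal form diag(1,1,1,1,1,1,1,1,1,1,1).

Boundary ∂_3: C_3 → C_2 sends each 3-simplex σ to the alternating sum Σ_i (−1)^i (σ with its i-th vertex removed). For instance
  ∂abfh = bfh − afh + abh − abf.
The 12×1 boundary matrix has rank 1 and Smith normal form diag(1).

Reading off H_k = ker ∂_k / im ∂_{k+1}:

  H_0: rank C_0 − rank ∂_1 = 10 − 9 = 1, and the invariant factors of ∂_1 are all 1, so H_0 ≅ Z.
  H_1: rank ker ∂_1 − rank ∂_2 = (21 − 9) − 11 = 1, and the invariant factors of ∂_2 are all 1, so H_1 ≅ Z.
  H_2: rank ker ∂_2 − rank ∂_3 = (12 − 11) − 1 = 0, and the invariant factors of ∂_3 are all 1, so H_2 ≅ 0.
  H_3: rank ker ∂_3 − rank ∂_4 = (1 − 1) − 0 = 0, and there is no ∂_4, so H_3 ≅ 0.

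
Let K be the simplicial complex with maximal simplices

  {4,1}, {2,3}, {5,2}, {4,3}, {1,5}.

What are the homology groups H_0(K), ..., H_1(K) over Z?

Take the total order 1 < 2 < 3 < 4 < 5 on the vertex set. Then K (dimension 1) consists of the simplices:

  0-simplices (5): [1], [2], [3], [4], [5]
  1-simplices (5): [1,4], [1,5], [2,3], [2,5], [3,4]

Hence C_0 ≅ Z^5, C_1 ≅ Z^5.

∂_1: C_1 → C_0 is given by ∂[p,q] = [q] − [p]. For instance
  ∂[1,4] = [4] − [1].
This gives a 5×5 integer matrix of rank 4; reducing to Smith normal form yields diagonal entries (1,1,1,1).

Reading off H_k = ker ∂_k / im ∂_{k+1}:

  H_0: rank C_0 − rank ∂_1 = 5 − 4 = 1, and the invariant factors of ∂_1 are all 1, so H_0 ≅ Z.
  H_1: rank ker ∂_1 − rank ∂_2 = (5 − 4) − 0 = 1, and there is no ∂_2, so H_1 ≅ Z.

As a check, the Euler characteristic is 5 − 5 = 0, which agrees with 1 − 1 = 0.
(K is a triangulation of the circle S^1.)

H_0 = Z,  H_1 = Z.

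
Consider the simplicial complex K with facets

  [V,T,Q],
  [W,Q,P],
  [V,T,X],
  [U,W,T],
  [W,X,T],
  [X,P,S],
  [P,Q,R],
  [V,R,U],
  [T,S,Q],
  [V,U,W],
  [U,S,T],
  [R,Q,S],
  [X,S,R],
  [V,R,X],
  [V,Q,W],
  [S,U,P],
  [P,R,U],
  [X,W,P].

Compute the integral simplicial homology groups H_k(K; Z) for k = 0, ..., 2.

H_0 ≅ Z,  H_1 ≅ Z ⊕ Z/2,  H_2 = 0.

Take the total order P < Q < R < S < T < U < V < W < X on the vertex set. Then K (dimension 2) consists of the simplices:

  0-simplices (9): P, Q, R, S, T, U, V, W, X
  1-simplices (27): PQ, PR, PS, PU, PW, PX, QR, QS, QT, QV, QW, RS, RU, RV, RX, ST, SU, SX, TU, TV, TW, TX, UV, UW, VW, VX, WX
  2-simplices (18): PQR, PQW, PRU, PSU, PSX, PWX, QRS, QST, QTV, QVW, RSX, RUV, RVX, STU, TUW, TVX, TWX, UVW

giving chain groups C_0 ≅ Z^9, C_1 ≅ Z^27, C_2 ≅ Z^18.

∂_1: C_1 → C_0 sends each edge [p,q] (with p < q) to q − p. For instance
  ∂TV = V − T.
As a 9×27 matrix over Z this has rank 8, with invariant factors (1,1,1,1,1,1,1,1).

The boundary map ∂_2: C_2 → C_1 sends each 2-simplex [p,q,r] to [q,r] − [p,r] + [p,q]. For instance
  ∂UVW = VW − UW + UV,
  ∂RVX = VX − RX + RV.
The resulting 27×18 matrix has rank 18, and its Smith normal form has invariant factors (1,1,1,1,1,1,1,1,1,1,1,1,1,1,1,1,1,2).

Computing H_k = (kernel of ∂_k) / (image of ∂_{k+1}):

  H_0: rank C_0 − rank ∂_1 = 9 − 8 = 1, and the invariant factors of ∂_1 are all 1, so H_0 = Z.
  H_1: rank ker ∂_1 − rank ∂_2 = (27 − 8) − 18 = 1, and ∂_2 has invariant factor 2 > 1, so H_1 = Z ⊕ Z/2.
  H_2: rank ker ∂_2 − rank ∂_3 = (18 − 18) − 0 = 0, and there is no ∂_3, so H_2 = 0.

As a check, the Euler characteristic is 9 − 27 + 18 = 0, which agrees with 1 − 1 + 0 = 0.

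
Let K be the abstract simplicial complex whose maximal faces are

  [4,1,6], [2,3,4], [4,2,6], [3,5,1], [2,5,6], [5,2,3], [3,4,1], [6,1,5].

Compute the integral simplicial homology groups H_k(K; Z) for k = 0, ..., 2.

H_0 = Z,  H_1 = 0,  H_2 = Z.

Order the vertices as 1 < 2 < 3 < 4 < 5 < 6. Listing each simplex with vertices in this order, K has dimension 2 with simplices:

  0-simplices (6): [1], [2], [3], [4], [5], [6]
  1-simplices (12): [1,3], [1,4], [1,5], [1,6], [2,3], [2,4], [2,5], [2,6], [3,4], [3,5], [4,6], [5,6]
  2-simplices (8): [1,3,4], [1,3,5], [1,4,6], [1,5,6], [2,3,4], [2,3,5], [2,4,6], [2,5,6]

Hence C_0 ≅ Z^6, C_1 ≅ Z^12, C_2 ≅ Z^8.

Boundary ∂_1: C_1 → C_0 maps an edge to its endpoints' difference, ∂[p,q] = q − p.
The resulting 6×12 matrix has rank 5, and its Smith normal form has invariant factors (1,1,1,1,1).

The boundary map ∂_2: C_2 → C_1 acts by ∂[p,q,r] = [q,r] − [p,r] + [p,q]. For instance
  ∂[2,3,4] = [3,4] − [2,4] + [2,3],
  ∂[2,4,6] = [4,6] − [2,6] + [2,4].
This gives a 12×8 integer matrix of rank 7; reducing to Smith normal form yields diagonal entries (1,1,1,1,1,1,1).

From H_k ≅ ker(∂_k) / im(∂_{k+1}) we obtain:

  H_0: rank C_0 − rank ∂_1 = 6 − 5 = 1, and the invariant factors of ∂_1 are all 1, so H_0 = Z.
  H_1: rank ker ∂_1 − rank ∂_2 = (12 − 5) − 7 = 0, and the invariant factors of ∂_2 are all 1, so H_1 = 0.
  H_2: rank ker ∂_2 − rank ∂_3 = (8 − 7) − 0 = 1, and there is no ∂_3, so H_2 = Z.

As a check, the Euler characteristic is 6 − 12 + 8 = 2, which agrees with 1 − 0 + 1 = 2.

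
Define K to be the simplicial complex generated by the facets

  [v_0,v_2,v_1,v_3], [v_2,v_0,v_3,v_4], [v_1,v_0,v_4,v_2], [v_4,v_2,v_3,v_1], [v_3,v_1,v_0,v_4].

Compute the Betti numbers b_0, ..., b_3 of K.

We work with the vertex ordering v_0 < v_1 < v_2 < v_3 < v_4. The simplices of K, each written with vertices in increasing order, are:

  0-simplices (5): [v_0], [v_1], [v_2], [v_3], [v_4]
  1-simplices (10): [v_0,v_1], [v_0,v_2], [v_0,v_3], [v_0,v_4], [v_1,v_2], [v_1,v_3], [v_1,v_4], [v_2,v_3], [v_2,v_4], [v_3,v_4]
  2-simplices (10): [v_0,v_1,v_2], [v_0,v_1,v_3], [v_0,v_1,v_4], [v_0,v_2,v_3], [v_0,v_2,v_4], [v_0,v_3,v_4], [v_1,v_2,v_3], [v_1,v_2,v_4], [v_1,v_3,v_4], [v_2,v_3,v_4]
  3-simplices (5): [v_0,v_1,v_2,v_3], [v_0,v_1,v_2,v_4], [v_0,v_1,v_3,v_4], [v_0,v_2,v_3,v_4], [v_1,v_2,v_3,v_4]

so the chain groups are C_0 ≅ Z^5, C_1 ≅ Z^10, C_2 ≅ Z^10, C_3 ≅ Z^5.

∂_1: C_1 → C_0 is given by ∂[p,q] = [q] − [p]. For instance
  ∂[v_0,v_2] = [v_2] − [v_0].
As a 5×10 matrix over Z this has rank 4, with invariant factors (1,1,1,1).

∂_2: C_2 → C_1 sends each 2-simplex [p,q,r] to [q,r] − [p,r] + [p,q]. For instance
  ∂[v_0,v_1,v_2] = [v_1,v_2] − [v_0,v_2] + [v_0,v_1],
  ∂[v_0,v_2,v_3] = [v_2,v_3] − [v_0,v_3] + [v_0,v_2].
The resulting 10×10 matrix has rank 6, and its Smith normal form has invariant factors (1,1,1,1,1,1).

Boundary ∂_3: C_3 → C_2 sends each 3-simplex σ to the alternating sum Σ_i (−1)^i (σ with its i-th vertex removed). For instance
  ∂[v_0,v_1,v_2,v_3] = [v_1,v_2,v_3] − [v_0,v_2,v_3] + [v_0,v_1,v_3] − [v_0,v_1,v_2],
  ∂[v_1,v_2,v_3,v_4] = [v_2,v_3,v_4] − [v_1,v_3,v_4] + [v_1,v_2,v_4] − [v_1,v_2,v_3].
The resulting 10×5 matrix has rank 4, and its Smith normal form has invariant factors (1,1,1,1).

Now H_k = ker ∂_k / im ∂_{k+1}, so:

  H_0: rank C_0 − rank ∂_1 = 5 − 4 = 1, and the invariant factors of ∂_1 are all 1, so H_0 = Z.
  H_1: rank ker ∂_1 − rank ∂_2 = (10 − 4) − 6 = 0, and the invariant factors of ∂_2 are all 1, so H_1 = 0.
  H_2: rank ker ∂_2 − rank ∂_3 = (10 − 6) − 4 = 0, and the invariant factors of ∂_3 are all 1, so H_2 = 0.
  H_3: rank ker ∂_3 − rank ∂_4 = (5 − 4) − 0 = 1, and there is no ∂_4, so H_3 = Z.

Hence the Betti numbers are b_0 = 1, b_1 = 0, b_2 = 0, b_3 = 1.

b_0 = 1, b_1 = 0, b_2 = 0, b_3 = 1.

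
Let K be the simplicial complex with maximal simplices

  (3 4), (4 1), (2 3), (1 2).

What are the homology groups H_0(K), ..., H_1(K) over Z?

H_0 = Z,  H_1 = Z.

Take the total order 1 < 2 < 3 < 4 on the vertex set. Then K (dimension 1) consists of the simplices:

  0-simplices (4): [1], [2], [3], [4]
  1-simplices (4): [1,2], [1,4], [2,3], [3,4]

Hence C_0 ≅ Z^4, C_1 ≅ Z^4.

The boundary map ∂_1: C_1 → C_0 maps an edge to its endpoints' difference, ∂[p,q] = q − p. For instance
  ∂[1,2] = [2] − [1].
As a 4×4 matrix over Z this has rank 3, with invariant factors (1,1,1).

Computing H_k = (kernel of ∂_k) / (image of ∂_{k+1}):

  H_0: rank C_0 − rank ∂_1 = 4 − 3 = 1, and the invariant factors of ∂_1 are all 1, so H_0 ≅ Z.
  H_1: rank ker ∂_1 − rank ∂_2 = (4 − 3) − 0 = 1, and there is no ∂_2, so H_1 ≅ Z.

As a check, the Euler characteristic is 4 − 4 = 0, which agrees with 1 − 1 = 0.
(K is a triangulation of the circle S^1.)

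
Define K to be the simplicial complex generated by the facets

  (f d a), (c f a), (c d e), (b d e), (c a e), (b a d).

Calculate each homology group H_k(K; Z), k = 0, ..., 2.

K has 6 vertices, 12 edges, 6 triangles.
rank ∂_0 = 0, rank ∂_1 = 5 ⇒ b_0 = 6 − 0 − 5 = 1; all invariant factors of ∂_1 are 1 so no torsion. So H_0 ≅ Z.
rank ∂_1 = 5, rank ∂_2 = 6 ⇒ b_1 = 12 − 5 − 6 = 1; all invariant factors of ∂_2 are 1 so no torsion. So H_1 ≅ Z.
rank ∂_2 = 6, rank ∂_3 = 0 ⇒ b_2 = 6 − 6 − 0 = 0. So H_2 ≅ 0.

H_0 = Z,  H_1 = Z,  H_2 = 0.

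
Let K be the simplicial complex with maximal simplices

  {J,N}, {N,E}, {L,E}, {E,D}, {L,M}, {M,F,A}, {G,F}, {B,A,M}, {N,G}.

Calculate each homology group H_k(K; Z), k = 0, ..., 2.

H_0 = Z,  H_1 = Z,  H_2 = 0.

Fix the vertex order A < B < D < E < F < G < J < L < M < N and write every simplex with vertices in increasing order. Then dim K = 2 and the simplices of K are:

  0-simplices (10): A, B, D, E, F, G, J, L, M, N
  1-simplices (12): AB, AF, AM, BM, DE, EL, EN, FG, FM, GN, JN, LM
  2-simplices (2): ABM, AFM

Hence C_0 ≅ Z^10, C_1 ≅ Z^12, C_2 ≅ Z^2.

The boundary map ∂_1: C_1 → C_0 is given by ∂[p,q] = [q] − [p]. For instance
  ∂EL = L − E.
The 10×12 boundary matrix has rank 9 and Smith normal form diag(1,1,1,1,1,1,1,1,1).

Boundary ∂_2: C_2 → C_1 acts by ∂[p,q,r] = [q,r] − [p,r] + [p,q]. For instance
  ∂ABM = BM − AM + AB,
  ∂AFM = FM − AM + AF.
This gives a 12×2 integer matrix of rank 2; reducing to Smith normal form yields diagonal entries (1,1).

Now H_k = ker ∂_k / im ∂_{k+1}, so:

  H_0: rank C_0 − rank ∂_1 = 10 − 9 = 1, and the invariant factors of ∂_1 are all 1, so H_0 = Z.
  H_1: rank ker ∂_1 − rank ∂_2 = (12 − 9) − 2 = 1, and the invariant factors of ∂_2 are all 1, so H_1 = Z.
  H_2: rank ker ∂_2 − rank ∂_3 = (2 − 2) − 0 = 0, and there is no ∂_3, so H_2 = 0.

As a check, the Euler characteristic is 10 − 12 + 2 = 0, which agrees with 1 − 1 + 0 = 0.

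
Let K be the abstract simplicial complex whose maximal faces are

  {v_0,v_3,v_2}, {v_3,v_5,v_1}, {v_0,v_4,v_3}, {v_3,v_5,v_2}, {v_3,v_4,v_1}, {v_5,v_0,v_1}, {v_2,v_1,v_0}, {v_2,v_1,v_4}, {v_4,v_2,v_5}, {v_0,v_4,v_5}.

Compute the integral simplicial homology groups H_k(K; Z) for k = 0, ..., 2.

H_0 = Z,  H_1 = Z/2Z,  H_2 = 0.

Take the total order v_0 < v_1 < v_2 < v_3 < v_4 < v_5 on the vertex set. Then K (dimension 2) consists of the simplices:

  0-simplices (6): [v_0], [v_1], [v_2], [v_3], [v_4], [v_5]
  1-simplices (15): (15 of them)
  2-simplices (10): [v_0,v_1,v_2], [v_0,v_1,v_5], [v_0,v_2,v_3], [v_0,v_3,v_4], [v_0,v_4,v_5], [v_1,v_2,v_4], [v_1,v_3,v_4], [v_1,v_3,v_5], [v_2,v_3,v_5], [v_2,v_4,v_5]

Hence C_0 ≅ Z^6, C_1 ≅ Z^15, C_2 ≅ Z^10.

Boundary ∂_1: C_1 → C_0 is given by ∂[p,q] = [q] − [p].
The resulting 6×15 matrix has rank 5, and its Smith normal form has invariant factors (1,1,1,1,1).

∂_2: C_2 → C_1 sends each 2-simplex [p,q,r] to [q,r] − [p,r] + [p,q]. For instance
  ∂[v_2,v_4,v_5] = [v_4,v_5] − [v_2,v_5] + [v_2,v_4],
  ∂[v_1,v_3,v_4] = [v_3,v_4] − [v_1,v_4] + [v_1,v_3].
The resulting 15×10 matrix has rank 10, and its Smith normal form has invariant factors (1,1,1,1,1,1,1,1,1,2).

Computing H_k = (kernel of ∂_k) / (image of ∂_{k+1}):

  H_0: rank C_0 − rank ∂_1 = 6 − 5 = 1, and the invariant factors of ∂_1 are all 1, so H_0 = Z.
  H_1: rank ker ∂_1 − rank ∂_2 = (15 − 5) − 10 = 0, and ∂_2 has invariant factor 2 > 1, so H_1 = Z/2Z.
  H_2: rank ker ∂_2 − rank ∂_3 = (10 − 10) − 0 = 0, and there is no ∂_3, so H_2 = 0.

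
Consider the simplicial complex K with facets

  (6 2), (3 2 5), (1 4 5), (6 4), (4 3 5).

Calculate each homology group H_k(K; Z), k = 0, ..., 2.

Take the total order 1 < 2 < 3 < 4 < 5 < 6 on the vertex set. Then K (dimension 2) consists of the simplices:

  0-simplices (6): [1], [2], [3], [4], [5], [6]
  1-simplices (9): [1,4], [1,5], [2,3], [2,5], [2,6], [3,4], [3,5], [4,5], [4,6]
  2-simplices (3): [1,4,5], [2,3,5], [3,4,5]

so the chain groups are C_0 ≅ Z^6, C_1 ≅ Z^9, C_2 ≅ Z^3.

The boundary map ∂_1: C_1 → C_0 sends each edge [p,q] (with p < q) to q − p.
This gives a 6×9 integer matrix of rank 5; reducing to Smith normal form yields diagonal entries (1,1,1,1,1).

The boundary map ∂_2: C_2 → C_1 sends each 2-simplex [p,q,r] to [q,r] − [p,r] + [p,q]. For instance
  ∂[1,4,5] = [4,5] − [1,5] + [1,4],
  ∂[2,3,5] = [3,5] − [2,5] + [2,3].
The 9×3 boundary matrix has rank 3 and Smith normal form diag(1,1,1).

Now H_k = ker ∂_k / im ∂_{k+1}, so:

  H_0: rank C_0 − rank ∂_1 = 6 − 5 = 1, and the invariant factors of ∂_1 are all 1, so H_0 = Z.
  H_1: rank ker ∂_1 − rank ∂_2 = (9 − 5) − 3 = 1, and the invariant factors of ∂_2 are all 1, so H_1 = Z.
  H_2: rank ker ∂_2 − rank ∂_3 = (3 − 3) − 0 = 0, and there is no ∂_3, so H_2 = 0.

As a check, the Euler characteristic is 6 − 9 + 3 = 0, which agrees with 1 − 1 + 0 = 0.

H_0 = Z,  H_1 = Z,  H_2 = 0.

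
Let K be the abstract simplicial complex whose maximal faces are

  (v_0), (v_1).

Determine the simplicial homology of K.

Take the total order v_0 < v_1 on the vertex set. Then K (dimension 0) consists of the simplices:

  0-simplices (2): [v_0], [v_1]

giving chain groups C_0 ≅ Z^2.

From H_k ≅ ker(∂_k) / im(∂_{k+1}) we obtain:

  H_0: rank C_0 − rank ∂_1 = 2 − 0 = 2, and there is no ∂_1, so H_0 = Z^2.

H_0 = Z^2.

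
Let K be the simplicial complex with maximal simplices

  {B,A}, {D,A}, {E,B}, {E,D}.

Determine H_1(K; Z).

H_1 = Z.

Take the total order A < B < D < E on the vertex set. Then K (dimension 1) consists of the simplices:

  0-simplices (4): A, B, D, E
  1-simplices (4): AB, AD, BE, DE

Hence C_0 ≅ Z^4, C_1 ≅ Z^4.

Boundary ∂_1: C_1 → C_0 is given by ∂[p,q] = [q] − [p]. For instance
  ∂BE = E − B.
As a 4×4 matrix over Z this has rank 3, with invariant factors (1,1,1).

Reading off H_k = ker ∂_k / im ∂_{k+1}:

  H_1: rank ker ∂_1 − rank ∂_2 = (4 − 3) − 0 = 1, and there is no ∂_2, so H_1 ≅ Z.

(K is a triangulation of the circle S^1.)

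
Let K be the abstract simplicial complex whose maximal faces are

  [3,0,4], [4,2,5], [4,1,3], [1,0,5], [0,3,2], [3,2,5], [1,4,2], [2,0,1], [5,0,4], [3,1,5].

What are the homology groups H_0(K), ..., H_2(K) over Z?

Order the vertices as 0 < 1 < 2 < 3 < 4 < 5. Listing each simplex with vertices in this order, K has dimension 2 with simplices:

  0-simplices (6): [0], [1], [2], [3], [4], [5]
  1-simplices (15): [0,1], [0,2], [0,3], [0,4], [0,5], [1,2], [1,3], [1,4], [1,5], [2,3], [2,4], [2,5], [3,4], [3,5], [4,5]
  2-simplices (10): [0,1,2], [0,1,5], [0,2,3], [0,3,4], [0,4,5], [1,2,4], [1,3,4], [1,3,5], [2,3,5], [2,4,5]

giving chain groups C_0 ≅ Z^6, C_1 ≅ Z^15, C_2 ≅ Z^10.

The boundary map ∂_1: C_1 → C_0 is given by ∂[p,q] = [q] − [p].
This gives a 6×15 integer matrix of rank 5; reducing to Smith normal form yields diagonal entries (1,1,1,1,1).

∂_2: C_2 → C_1 sends each 2-simplex [p,q,r] to [q,r] − [p,r] + [p,q]. For instance
  ∂[1,3,4] = [3,4] − [1,4] + [1,3],
  ∂[0,4,5] = [4,5] − [0,5] + [0,4].
This gives a 15×10 integer matrix of rank 10; reducing to Smith normal form yields diagonal entries (1,1,1,1,1,1,1,1,1,2).

Reading off H_k = ker ∂_k / im ∂_{k+1}:

  H_0: rank C_0 − rank ∂_1 = 6 − 5 = 1, and the invariant factors of ∂_1 are all 1, so H_0 = Z.
  H_1: rank ker ∂_1 − rank ∂_2 = (15 − 5) − 10 = 0, and ∂_2 has invariant factor 2 > 1, so H_1 = Z/2.
  H_2: rank ker ∂_2 − rank ∂_3 = (10 − 10) − 0 = 0, and there is no ∂_3, so H_2 = 0.

As a check, the Euler characteristic is 6 − 15 + 10 = 1, which agrees with 1 − 0 + 0 = 1.
(K is a triangulation of the real projective plane RP^2.)

H_0 = Z,  H_1 = Z/2,  H_2 = 0.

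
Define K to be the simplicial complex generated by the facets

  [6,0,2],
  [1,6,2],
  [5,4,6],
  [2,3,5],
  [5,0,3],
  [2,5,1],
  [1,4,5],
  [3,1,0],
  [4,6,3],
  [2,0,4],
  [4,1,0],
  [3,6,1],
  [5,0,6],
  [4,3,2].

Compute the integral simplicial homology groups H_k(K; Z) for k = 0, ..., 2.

Order the vertices as 0 < 1 < 2 < 3 < 4 < 5 < 6. Listing each simplex with vertices in this order, K has dimension 2 with simplices:

  0-simplices (7): [0], [1], [2], [3], [4], [5], [6]
  1-simplices (21): [0,1], [0,2], [0,3], [0,4], [0,5], [0,6], [1,2], [1,3], [1,4], [1,5], [1,6], [2,3], [2,4], [2,5], [2,6], [3,4], [3,5], [3,6], [4,5], [4,6], [5,6]
  2-simplices (14): [0,1,3], [0,1,4], [0,2,4], [0,2,6], [0,3,5], [0,5,6], [1,2,5], [1,2,6], [1,3,6], [1,4,5], [2,3,4], [2,3,5], [3,4,6], [4,5,6]

so the chain groups are C_0 ≅ Z^7, C_1 ≅ Z^21, C_2 ≅ Z^14.

Boundary ∂_1: C_1 → C_0 maps an edge to its endpoints' difference, ∂[p,q] = q − p.
The 7×21 boundary matrix has rank 6 and Smith normal form diag(1,1,1,1,1,1).

The boundary map ∂_2: C_2 → C_1 sends each 2-simplex [p,q,r] to [q,r] − [p,r] + [p,q]. For instance
  ∂[0,1,4] = [1,4] − [0,4] + [0,1],
  ∂[0,5,6] = [5,6] − [0,6] + [0,5].
This gives a 21×14 integer matrix of rank 13; reducing to Smith normal form yields diagonal entries (1,1,1,1,1,1,1,1,1,1,1,1,1).

Computing H_k = (kernel of ∂_k) / (image of ∂_{k+1}):

  H_0: rank C_0 − rank ∂_1 = 7 − 6 = 1, and the invariant factors of ∂_1 are all 1, so H_0 = Z.
  H_1: rank ker ∂_1 − rank ∂_2 = (21 − 6) − 13 = 2, and the invariant factors of ∂_2 are all 1, so H_1 = Z^2.
  H_2: rank ker ∂_2 − rank ∂_3 = (14 − 13) − 0 = 1, and there is no ∂_3, so H_2 = Z.

As a check, the Euler characteristic is 7 − 21 + 14 = 0, which agrees with 1 − 2 + 1 = 0.

H_0 = Z,  H_1 = Z^2,  H_2 = Z.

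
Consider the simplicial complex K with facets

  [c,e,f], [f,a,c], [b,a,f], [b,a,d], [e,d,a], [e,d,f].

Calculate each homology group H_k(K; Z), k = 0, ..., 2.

Order the vertices as a < b < c < d < e < f. Listing each simplex with vertices in this order, K has dimension 2 with simplices:

  0-simplices (6): a, b, c, d, e, f
  1-simplices (12): ab, ac, ad, ae, af, bd, bf, ce, cf, de, df, ef
  2-simplices (6): abd, abf, acf, ade, cef, def

giving chain groups C_0 ≅ Z^6, C_1 ≅ Z^12, C_2 ≅ Z^6.

The boundary map ∂_1: C_1 → C_0 is given by ∂[p,q] = [q] − [p]. For instance
  ∂ae = e − a.
The 6×12 boundary matrix has rank 5 and Smith normal form diag(1,1,1,1,1).

The boundary map ∂_2: C_2 → C_1 sends each 2-simplex [p,q,r] to [q,r] − [p,r] + [p,q]. For instance
  ∂cef = ef − cf + ce,
  ∂acf = cf − af + ac.
This gives a 12×6 integer matrix of rank 6; reducing to Smith normal form yields diagonal entries (1,1,1,1,1,1).

Reading off H_k = ker ∂_k / im ∂_{k+1}:

  H_0: rank C_0 − rank ∂_1 = 6 − 5 = 1, and the invariant factors of ∂_1 are all 1, so H_0 = Z.
  H_1: rank ker ∂_1 − rank ∂_2 = (12 − 5) − 6 = 1, and the invariant factors of ∂_2 are all 1, so H_1 = Z.
  H_2: rank ker ∂_2 − rank ∂_3 = (6 − 6) − 0 = 0, and there is no ∂_3, so H_2 = 0.

As a check, the Euler characteristic is 6 − 12 + 6 = 0, which agrees with 1 − 1 + 0 = 0.

H_0 ≅ Z,  H_1 ≅ Z,  H_2 = 0.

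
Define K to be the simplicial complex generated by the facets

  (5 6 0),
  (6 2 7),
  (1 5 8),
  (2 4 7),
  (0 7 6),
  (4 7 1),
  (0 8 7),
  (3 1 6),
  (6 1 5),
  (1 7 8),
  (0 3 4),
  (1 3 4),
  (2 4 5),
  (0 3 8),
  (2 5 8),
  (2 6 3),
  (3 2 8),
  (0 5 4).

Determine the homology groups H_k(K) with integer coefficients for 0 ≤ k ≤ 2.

H_0 ≅ Z,  H_1 ≅ Z^2,  H_2 ≅ Z.

Fix the vertex order 0 < 1 < 2 < 3 < 4 < 5 < 6 < 7 < 8 and write every simplex with vertices in increasing order. Then dim K = 2 and the simplices of K are:

  0-simplices (9): [0], [1], [2], [3], [4], [5], [6], [7], [8]
  1-simplices (27): (27 of them)
  2-simplices (18): [0,3,4], [0,3,8], [0,4,5], [0,5,6], [0,6,7], [0,7,8], [1,3,4], [1,3,6], [1,4,7], [1,5,6], [1,5,8], [1,7,8], [2,3,6], [2,3,8], [2,4,5], [2,4,7], [2,5,8], [2,6,7]

so the chain groups are C_0 ≅ Z^9, C_1 ≅ Z^27, C_2 ≅ Z^18.

∂_1: C_1 → C_0 is given by ∂[p,q] = [q] − [p]. For instance
  ∂[0,7] = [7] − [0].
The resulting 9×27 matrix has rank 8, and its Smith normal form has invariant factors (1,1,1,1,1,1,1,1).

∂_2: C_2 → C_1 maps a triangle to the signed sum of its edges. For instance
  ∂[1,3,4] = [3,4] − [1,4] + [1,3],
  ∂[0,3,4] = [3,4] − [0,4] + [0,3].
This gives a 27×18 integer matrix of rank 17; reducing to Smith normal form yields diagonal entries (1,1,1,1,1,1,1,1,1,1,1,1,1,1,1,1,1).

Reading off H_k = ker ∂_k / im ∂_{k+1}:

  H_0: rank C_0 − rank ∂_1 = 9 − 8 = 1, and the invariant factors of ∂_1 are all 1, so H_0 ≅ Z.
  H_1: rank ker ∂_1 − rank ∂_2 = (27 − 8) − 17 = 2, and the invariant factors of ∂_2 are all 1, so H_1 ≅ Z^2.
  H_2: rank ker ∂_2 − rank ∂_3 = (18 − 17) − 0 = 1, and there is no ∂_3, so H_2 ≅ Z.

(K is a triangulation of the torus T^2.)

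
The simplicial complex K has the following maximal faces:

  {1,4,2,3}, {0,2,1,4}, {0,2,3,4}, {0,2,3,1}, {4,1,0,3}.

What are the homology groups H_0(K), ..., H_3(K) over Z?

H_0 = Z,  H_1 = 0,  H_2 = 0,  H_3 = Z.

We work with the vertex ordering 0 < 1 < 2 < 3 < 4. The simplices of K, each written with vertices in increasing order, are:

  0-simplices (5): [0], [1], [2], [3], [4]
  1-simplices (10): [0,1], [0,2], [0,3], [0,4], [1,2], [1,3], [1,4], [2,3], [2,4], [3,4]
  2-simplices (10): [0,1,2], [0,1,3], [0,1,4], [0,2,3], [0,2,4], [0,3,4], [1,2,3], [1,2,4], [1,3,4], [2,3,4]
  3-simplices (5): [0,1,2,3], [0,1,2,4], [0,1,3,4], [0,2,3,4], [1,2,3,4]

Hence C_0 ≅ Z^5, C_1 ≅ Z^10, C_2 ≅ Z^10, C_3 ≅ Z^5.

∂_1: C_1 → C_0 is given by ∂[p,q] = [q] − [p].
The resulting 5×10 matrix has rank 4, and its Smith normal form has invariant factors (1,1,1,1).

∂_2: C_2 → C_1 maps a triangle to the signed sum of its edges. For instance
  ∂[0,3,4] = [3,4] − [0,4] + [0,3],
  ∂[0,1,2] = [1,2] − [0,2] + [0,1].
As a 10×10 matrix over Z this has rank 6, with invariant factors (1,1,1,1,1,1).

The boundary map ∂_3: C_3 → C_2 sends each 3-simplex σ to the alternating sum Σ_i (−1)^i (σ with its i-th vertex removed). For instance
  ∂[1,2,3,4] = [2,3,4] − [1,3,4] + [1,2,4] − [1,2,3],
  ∂[0,1,2,4] = [1,2,4] − [0,2,4] + [0,1,4] − [0,1,2].
The resulting 10×5 matrix has rank 4, and its Smith normal form has invariant factors (1,1,1,1).

Reading off H_k = ker ∂_k / im ∂_{k+1}:

  H_0: rank C_0 − rank ∂_1 = 5 − 4 = 1, and the invariant factors of ∂_1 are all 1, so H_0 = Z.
  H_1: rank ker ∂_1 − rank ∂_2 = (10 − 4) − 6 = 0, and the invariant factors of ∂_2 are all 1, so H_1 = 0.
  H_2: rank ker ∂_2 − rank ∂_3 = (10 − 6) − 4 = 0, and the invariant factors of ∂_3 are all 1, so H_2 = 0.
  H_3: rank ker ∂_3 − rank ∂_4 = (5 − 4) − 0 = 1, and there is no ∂_4, so H_3 = Z.

As a check, the Euler characteristic is 5 − 10 + 10 − 5 = 0, which agrees with 1 − 0 + 0 − 1 = 0.
(K is a triangulation of the 3-sphere S^3.)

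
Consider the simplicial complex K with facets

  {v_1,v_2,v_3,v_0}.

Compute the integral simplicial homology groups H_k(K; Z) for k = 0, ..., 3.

H_0 = Z,  H_1 = 0,  H_2 = 0,  H_3 = 0.

Take the total order v_0 < v_1 < v_2 < v_3 on the vertex set. Then K (dimension 3) consists of the simplices:

  0-simplices (4): [v_0], [v_1], [v_2], [v_3]
  1-simplices (6): [v_0,v_1], [v_0,v_2], [v_0,v_3], [v_1,v_2], [v_1,v_3], [v_2,v_3]
  2-simplices (4): [v_0,v_1,v_2], [v_0,v_1,v_3], [v_0,v_2,v_3], [v_1,v_2,v_3]
  3-simplices (1): [v_0,v_1,v_2,v_3]

Hence C_0 ≅ Z^4, C_1 ≅ Z^6, C_2 ≅ Z^4, C_3 ≅ Z^1.

∂_1: C_1 → C_0 sends each edge [p,q] (with p < q) to q − p. For instance
  ∂[v_0,v_3] = [v_3] − [v_0].
As a 4×6 matrix over Z this has rank 3, with invariant factors (1,1,1).

Boundary ∂_2: C_2 → C_1 acts by ∂[p,q,r] = [q,r] − [p,r] + [p,q]. For instance
  ∂[v_0,v_1,v_2] = [v_1,v_2] − [v_0,v_2] + [v_0,v_1],
  ∂[v_1,v_2,v_3] = [v_2,v_3] − [v_1,v_3] + [v_1,v_2].
This gives a 6×4 integer matrix of rank 3; reducing to Smith normal form yields diagonal entries (1,1,1).

∂_3: C_3 → C_2 sends each 3-simplex σ to the alternating sum Σ_i (−1)^i (σ with its i-th vertex removed). For instance
  ∂[v_0,v_1,v_2,v_3] = [v_1,v_2,v_3] − [v_0,v_2,v_3] + [v_0,v_1,v_3] − [v_0,v_1,v_2].
The 4×1 boundary matrix has rank 1 and Smith normal form diag(1).

From H_k ≅ ker(∂_k) / im(∂_{k+1}) we obtain:

  H_0: rank C_0 − rank ∂_1 = 4 − 3 = 1, and the invariant factors of ∂_1 are all 1, so H_0 ≅ Z.
  H_1: rank ker ∂_1 − rank ∂_2 = (6 − 3) − 3 = 0, and the invariant factors of ∂_2 are all 1, so H_1 ≅ 0.
  H_2: rank ker ∂_2 − rank ∂_3 = (4 − 3) − 1 = 0, and the invariant factors of ∂_3 are all 1, so H_2 ≅ 0.
  H_3: rank ker ∂_3 − rank ∂_4 = (1 − 1) − 0 = 0, and there is no ∂_4, so H_3 ≅ 0.

(K is a triangulation of the 3-simplex.)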